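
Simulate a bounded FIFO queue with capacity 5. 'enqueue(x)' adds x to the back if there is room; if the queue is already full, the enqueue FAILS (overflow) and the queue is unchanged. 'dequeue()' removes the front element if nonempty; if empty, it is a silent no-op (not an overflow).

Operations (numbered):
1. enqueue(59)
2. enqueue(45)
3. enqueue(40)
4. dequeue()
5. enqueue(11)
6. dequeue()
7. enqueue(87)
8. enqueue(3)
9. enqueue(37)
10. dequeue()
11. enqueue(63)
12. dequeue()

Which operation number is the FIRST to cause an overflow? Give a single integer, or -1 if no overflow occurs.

Answer: -1

Derivation:
1. enqueue(59): size=1
2. enqueue(45): size=2
3. enqueue(40): size=3
4. dequeue(): size=2
5. enqueue(11): size=3
6. dequeue(): size=2
7. enqueue(87): size=3
8. enqueue(3): size=4
9. enqueue(37): size=5
10. dequeue(): size=4
11. enqueue(63): size=5
12. dequeue(): size=4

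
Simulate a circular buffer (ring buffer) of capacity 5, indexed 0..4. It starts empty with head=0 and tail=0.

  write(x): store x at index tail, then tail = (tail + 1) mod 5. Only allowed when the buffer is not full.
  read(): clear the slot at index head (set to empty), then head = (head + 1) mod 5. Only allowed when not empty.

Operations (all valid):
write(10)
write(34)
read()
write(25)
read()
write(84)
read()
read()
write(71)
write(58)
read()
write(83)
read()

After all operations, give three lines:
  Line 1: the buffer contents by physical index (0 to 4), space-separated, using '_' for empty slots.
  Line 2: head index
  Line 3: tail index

Answer: _ 83 _ _ _
1
2

Derivation:
write(10): buf=[10 _ _ _ _], head=0, tail=1, size=1
write(34): buf=[10 34 _ _ _], head=0, tail=2, size=2
read(): buf=[_ 34 _ _ _], head=1, tail=2, size=1
write(25): buf=[_ 34 25 _ _], head=1, tail=3, size=2
read(): buf=[_ _ 25 _ _], head=2, tail=3, size=1
write(84): buf=[_ _ 25 84 _], head=2, tail=4, size=2
read(): buf=[_ _ _ 84 _], head=3, tail=4, size=1
read(): buf=[_ _ _ _ _], head=4, tail=4, size=0
write(71): buf=[_ _ _ _ 71], head=4, tail=0, size=1
write(58): buf=[58 _ _ _ 71], head=4, tail=1, size=2
read(): buf=[58 _ _ _ _], head=0, tail=1, size=1
write(83): buf=[58 83 _ _ _], head=0, tail=2, size=2
read(): buf=[_ 83 _ _ _], head=1, tail=2, size=1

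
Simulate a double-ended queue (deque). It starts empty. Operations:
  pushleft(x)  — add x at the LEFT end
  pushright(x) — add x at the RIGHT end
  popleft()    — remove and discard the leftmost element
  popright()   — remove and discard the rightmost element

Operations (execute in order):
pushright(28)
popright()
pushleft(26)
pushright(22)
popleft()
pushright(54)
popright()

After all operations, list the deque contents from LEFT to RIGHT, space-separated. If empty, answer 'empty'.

pushright(28): [28]
popright(): []
pushleft(26): [26]
pushright(22): [26, 22]
popleft(): [22]
pushright(54): [22, 54]
popright(): [22]

Answer: 22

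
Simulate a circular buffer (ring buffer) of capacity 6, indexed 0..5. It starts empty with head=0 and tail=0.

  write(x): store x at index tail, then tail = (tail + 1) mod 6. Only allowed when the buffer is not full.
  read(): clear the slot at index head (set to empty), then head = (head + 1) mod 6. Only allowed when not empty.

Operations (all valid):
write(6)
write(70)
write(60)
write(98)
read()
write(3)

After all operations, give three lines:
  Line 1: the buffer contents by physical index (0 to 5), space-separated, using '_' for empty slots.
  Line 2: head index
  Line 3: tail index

Answer: _ 70 60 98 3 _
1
5

Derivation:
write(6): buf=[6 _ _ _ _ _], head=0, tail=1, size=1
write(70): buf=[6 70 _ _ _ _], head=0, tail=2, size=2
write(60): buf=[6 70 60 _ _ _], head=0, tail=3, size=3
write(98): buf=[6 70 60 98 _ _], head=0, tail=4, size=4
read(): buf=[_ 70 60 98 _ _], head=1, tail=4, size=3
write(3): buf=[_ 70 60 98 3 _], head=1, tail=5, size=4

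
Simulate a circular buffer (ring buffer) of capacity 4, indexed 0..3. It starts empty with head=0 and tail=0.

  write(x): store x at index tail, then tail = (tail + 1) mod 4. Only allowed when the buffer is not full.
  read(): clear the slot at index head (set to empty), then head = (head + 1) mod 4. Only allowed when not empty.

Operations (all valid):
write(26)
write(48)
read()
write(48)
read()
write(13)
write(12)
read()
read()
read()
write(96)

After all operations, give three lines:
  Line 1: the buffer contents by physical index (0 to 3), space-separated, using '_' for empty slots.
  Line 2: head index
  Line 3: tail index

write(26): buf=[26 _ _ _], head=0, tail=1, size=1
write(48): buf=[26 48 _ _], head=0, tail=2, size=2
read(): buf=[_ 48 _ _], head=1, tail=2, size=1
write(48): buf=[_ 48 48 _], head=1, tail=3, size=2
read(): buf=[_ _ 48 _], head=2, tail=3, size=1
write(13): buf=[_ _ 48 13], head=2, tail=0, size=2
write(12): buf=[12 _ 48 13], head=2, tail=1, size=3
read(): buf=[12 _ _ 13], head=3, tail=1, size=2
read(): buf=[12 _ _ _], head=0, tail=1, size=1
read(): buf=[_ _ _ _], head=1, tail=1, size=0
write(96): buf=[_ 96 _ _], head=1, tail=2, size=1

Answer: _ 96 _ _
1
2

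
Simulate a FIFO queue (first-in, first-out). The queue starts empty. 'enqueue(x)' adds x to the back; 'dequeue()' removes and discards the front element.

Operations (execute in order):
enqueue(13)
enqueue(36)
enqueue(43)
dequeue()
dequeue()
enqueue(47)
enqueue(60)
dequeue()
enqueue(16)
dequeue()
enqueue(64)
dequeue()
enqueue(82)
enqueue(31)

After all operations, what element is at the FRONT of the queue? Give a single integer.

Answer: 16

Derivation:
enqueue(13): queue = [13]
enqueue(36): queue = [13, 36]
enqueue(43): queue = [13, 36, 43]
dequeue(): queue = [36, 43]
dequeue(): queue = [43]
enqueue(47): queue = [43, 47]
enqueue(60): queue = [43, 47, 60]
dequeue(): queue = [47, 60]
enqueue(16): queue = [47, 60, 16]
dequeue(): queue = [60, 16]
enqueue(64): queue = [60, 16, 64]
dequeue(): queue = [16, 64]
enqueue(82): queue = [16, 64, 82]
enqueue(31): queue = [16, 64, 82, 31]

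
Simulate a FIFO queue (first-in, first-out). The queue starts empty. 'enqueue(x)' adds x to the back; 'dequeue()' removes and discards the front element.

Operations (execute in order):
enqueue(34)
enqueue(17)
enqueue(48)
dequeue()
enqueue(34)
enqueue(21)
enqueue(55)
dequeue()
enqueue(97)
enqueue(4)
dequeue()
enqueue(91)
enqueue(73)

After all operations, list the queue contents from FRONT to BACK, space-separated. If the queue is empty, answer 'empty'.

Answer: 34 21 55 97 4 91 73

Derivation:
enqueue(34): [34]
enqueue(17): [34, 17]
enqueue(48): [34, 17, 48]
dequeue(): [17, 48]
enqueue(34): [17, 48, 34]
enqueue(21): [17, 48, 34, 21]
enqueue(55): [17, 48, 34, 21, 55]
dequeue(): [48, 34, 21, 55]
enqueue(97): [48, 34, 21, 55, 97]
enqueue(4): [48, 34, 21, 55, 97, 4]
dequeue(): [34, 21, 55, 97, 4]
enqueue(91): [34, 21, 55, 97, 4, 91]
enqueue(73): [34, 21, 55, 97, 4, 91, 73]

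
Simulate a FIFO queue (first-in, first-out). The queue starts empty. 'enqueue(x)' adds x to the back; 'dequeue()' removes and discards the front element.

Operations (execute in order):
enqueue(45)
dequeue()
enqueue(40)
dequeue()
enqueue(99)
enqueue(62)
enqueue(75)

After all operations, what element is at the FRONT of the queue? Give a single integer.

Answer: 99

Derivation:
enqueue(45): queue = [45]
dequeue(): queue = []
enqueue(40): queue = [40]
dequeue(): queue = []
enqueue(99): queue = [99]
enqueue(62): queue = [99, 62]
enqueue(75): queue = [99, 62, 75]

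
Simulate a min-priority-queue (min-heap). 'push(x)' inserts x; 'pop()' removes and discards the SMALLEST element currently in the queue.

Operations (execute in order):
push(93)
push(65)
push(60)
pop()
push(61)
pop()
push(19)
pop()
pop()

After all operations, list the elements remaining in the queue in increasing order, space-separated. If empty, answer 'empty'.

Answer: 93

Derivation:
push(93): heap contents = [93]
push(65): heap contents = [65, 93]
push(60): heap contents = [60, 65, 93]
pop() → 60: heap contents = [65, 93]
push(61): heap contents = [61, 65, 93]
pop() → 61: heap contents = [65, 93]
push(19): heap contents = [19, 65, 93]
pop() → 19: heap contents = [65, 93]
pop() → 65: heap contents = [93]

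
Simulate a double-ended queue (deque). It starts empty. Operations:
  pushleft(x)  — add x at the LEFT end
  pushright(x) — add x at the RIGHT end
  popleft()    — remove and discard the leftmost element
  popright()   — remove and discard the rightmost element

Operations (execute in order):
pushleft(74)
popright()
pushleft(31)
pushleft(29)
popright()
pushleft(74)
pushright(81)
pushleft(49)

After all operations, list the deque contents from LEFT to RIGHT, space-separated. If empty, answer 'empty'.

Answer: 49 74 29 81

Derivation:
pushleft(74): [74]
popright(): []
pushleft(31): [31]
pushleft(29): [29, 31]
popright(): [29]
pushleft(74): [74, 29]
pushright(81): [74, 29, 81]
pushleft(49): [49, 74, 29, 81]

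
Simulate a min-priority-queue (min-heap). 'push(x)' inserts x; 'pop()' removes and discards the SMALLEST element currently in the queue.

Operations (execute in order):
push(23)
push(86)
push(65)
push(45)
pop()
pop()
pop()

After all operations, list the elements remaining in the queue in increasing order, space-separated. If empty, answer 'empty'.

Answer: 86

Derivation:
push(23): heap contents = [23]
push(86): heap contents = [23, 86]
push(65): heap contents = [23, 65, 86]
push(45): heap contents = [23, 45, 65, 86]
pop() → 23: heap contents = [45, 65, 86]
pop() → 45: heap contents = [65, 86]
pop() → 65: heap contents = [86]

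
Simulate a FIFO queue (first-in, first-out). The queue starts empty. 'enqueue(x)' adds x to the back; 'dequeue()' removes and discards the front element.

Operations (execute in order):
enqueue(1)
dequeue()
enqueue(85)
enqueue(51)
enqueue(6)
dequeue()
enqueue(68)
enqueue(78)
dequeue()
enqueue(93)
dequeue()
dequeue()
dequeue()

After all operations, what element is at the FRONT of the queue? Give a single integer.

Answer: 93

Derivation:
enqueue(1): queue = [1]
dequeue(): queue = []
enqueue(85): queue = [85]
enqueue(51): queue = [85, 51]
enqueue(6): queue = [85, 51, 6]
dequeue(): queue = [51, 6]
enqueue(68): queue = [51, 6, 68]
enqueue(78): queue = [51, 6, 68, 78]
dequeue(): queue = [6, 68, 78]
enqueue(93): queue = [6, 68, 78, 93]
dequeue(): queue = [68, 78, 93]
dequeue(): queue = [78, 93]
dequeue(): queue = [93]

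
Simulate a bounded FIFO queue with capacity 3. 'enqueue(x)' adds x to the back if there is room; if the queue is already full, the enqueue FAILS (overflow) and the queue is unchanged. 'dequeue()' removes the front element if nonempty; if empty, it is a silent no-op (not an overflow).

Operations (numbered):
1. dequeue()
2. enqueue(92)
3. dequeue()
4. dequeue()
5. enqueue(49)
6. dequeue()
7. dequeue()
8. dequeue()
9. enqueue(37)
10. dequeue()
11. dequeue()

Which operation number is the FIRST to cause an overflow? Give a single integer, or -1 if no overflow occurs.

1. dequeue(): empty, no-op, size=0
2. enqueue(92): size=1
3. dequeue(): size=0
4. dequeue(): empty, no-op, size=0
5. enqueue(49): size=1
6. dequeue(): size=0
7. dequeue(): empty, no-op, size=0
8. dequeue(): empty, no-op, size=0
9. enqueue(37): size=1
10. dequeue(): size=0
11. dequeue(): empty, no-op, size=0

Answer: -1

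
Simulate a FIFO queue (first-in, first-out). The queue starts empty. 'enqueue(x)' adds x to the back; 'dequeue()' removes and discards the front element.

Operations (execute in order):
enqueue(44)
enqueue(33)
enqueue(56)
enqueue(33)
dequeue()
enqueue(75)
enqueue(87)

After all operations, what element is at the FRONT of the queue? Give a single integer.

enqueue(44): queue = [44]
enqueue(33): queue = [44, 33]
enqueue(56): queue = [44, 33, 56]
enqueue(33): queue = [44, 33, 56, 33]
dequeue(): queue = [33, 56, 33]
enqueue(75): queue = [33, 56, 33, 75]
enqueue(87): queue = [33, 56, 33, 75, 87]

Answer: 33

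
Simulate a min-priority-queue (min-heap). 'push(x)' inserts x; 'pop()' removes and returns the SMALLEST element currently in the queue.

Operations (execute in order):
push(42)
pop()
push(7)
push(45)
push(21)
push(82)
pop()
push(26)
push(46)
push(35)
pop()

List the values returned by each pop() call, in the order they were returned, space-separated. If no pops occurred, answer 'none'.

push(42): heap contents = [42]
pop() → 42: heap contents = []
push(7): heap contents = [7]
push(45): heap contents = [7, 45]
push(21): heap contents = [7, 21, 45]
push(82): heap contents = [7, 21, 45, 82]
pop() → 7: heap contents = [21, 45, 82]
push(26): heap contents = [21, 26, 45, 82]
push(46): heap contents = [21, 26, 45, 46, 82]
push(35): heap contents = [21, 26, 35, 45, 46, 82]
pop() → 21: heap contents = [26, 35, 45, 46, 82]

Answer: 42 7 21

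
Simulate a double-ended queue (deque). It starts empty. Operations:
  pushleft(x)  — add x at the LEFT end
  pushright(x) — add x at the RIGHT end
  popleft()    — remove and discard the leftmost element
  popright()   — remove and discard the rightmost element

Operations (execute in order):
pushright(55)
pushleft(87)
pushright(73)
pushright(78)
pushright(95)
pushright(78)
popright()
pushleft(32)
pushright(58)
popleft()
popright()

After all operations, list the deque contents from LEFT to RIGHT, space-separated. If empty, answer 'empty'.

pushright(55): [55]
pushleft(87): [87, 55]
pushright(73): [87, 55, 73]
pushright(78): [87, 55, 73, 78]
pushright(95): [87, 55, 73, 78, 95]
pushright(78): [87, 55, 73, 78, 95, 78]
popright(): [87, 55, 73, 78, 95]
pushleft(32): [32, 87, 55, 73, 78, 95]
pushright(58): [32, 87, 55, 73, 78, 95, 58]
popleft(): [87, 55, 73, 78, 95, 58]
popright(): [87, 55, 73, 78, 95]

Answer: 87 55 73 78 95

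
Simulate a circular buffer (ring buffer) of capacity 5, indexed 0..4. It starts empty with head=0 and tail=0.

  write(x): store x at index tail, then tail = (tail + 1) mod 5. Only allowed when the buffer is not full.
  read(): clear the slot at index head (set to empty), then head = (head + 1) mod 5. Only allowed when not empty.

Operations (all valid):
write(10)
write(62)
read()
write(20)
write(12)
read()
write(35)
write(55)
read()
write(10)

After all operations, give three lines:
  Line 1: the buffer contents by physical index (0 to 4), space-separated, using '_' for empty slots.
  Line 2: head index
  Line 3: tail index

write(10): buf=[10 _ _ _ _], head=0, tail=1, size=1
write(62): buf=[10 62 _ _ _], head=0, tail=2, size=2
read(): buf=[_ 62 _ _ _], head=1, tail=2, size=1
write(20): buf=[_ 62 20 _ _], head=1, tail=3, size=2
write(12): buf=[_ 62 20 12 _], head=1, tail=4, size=3
read(): buf=[_ _ 20 12 _], head=2, tail=4, size=2
write(35): buf=[_ _ 20 12 35], head=2, tail=0, size=3
write(55): buf=[55 _ 20 12 35], head=2, tail=1, size=4
read(): buf=[55 _ _ 12 35], head=3, tail=1, size=3
write(10): buf=[55 10 _ 12 35], head=3, tail=2, size=4

Answer: 55 10 _ 12 35
3
2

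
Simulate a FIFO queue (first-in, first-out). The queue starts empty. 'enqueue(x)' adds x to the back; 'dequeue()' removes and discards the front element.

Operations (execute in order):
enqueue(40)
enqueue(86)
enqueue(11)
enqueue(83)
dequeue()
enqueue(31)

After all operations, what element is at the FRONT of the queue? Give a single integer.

enqueue(40): queue = [40]
enqueue(86): queue = [40, 86]
enqueue(11): queue = [40, 86, 11]
enqueue(83): queue = [40, 86, 11, 83]
dequeue(): queue = [86, 11, 83]
enqueue(31): queue = [86, 11, 83, 31]

Answer: 86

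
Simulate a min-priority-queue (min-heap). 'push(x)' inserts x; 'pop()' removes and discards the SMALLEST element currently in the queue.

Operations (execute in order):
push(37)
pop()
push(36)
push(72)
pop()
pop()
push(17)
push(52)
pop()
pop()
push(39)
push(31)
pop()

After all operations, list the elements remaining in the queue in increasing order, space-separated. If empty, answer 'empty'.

Answer: 39

Derivation:
push(37): heap contents = [37]
pop() → 37: heap contents = []
push(36): heap contents = [36]
push(72): heap contents = [36, 72]
pop() → 36: heap contents = [72]
pop() → 72: heap contents = []
push(17): heap contents = [17]
push(52): heap contents = [17, 52]
pop() → 17: heap contents = [52]
pop() → 52: heap contents = []
push(39): heap contents = [39]
push(31): heap contents = [31, 39]
pop() → 31: heap contents = [39]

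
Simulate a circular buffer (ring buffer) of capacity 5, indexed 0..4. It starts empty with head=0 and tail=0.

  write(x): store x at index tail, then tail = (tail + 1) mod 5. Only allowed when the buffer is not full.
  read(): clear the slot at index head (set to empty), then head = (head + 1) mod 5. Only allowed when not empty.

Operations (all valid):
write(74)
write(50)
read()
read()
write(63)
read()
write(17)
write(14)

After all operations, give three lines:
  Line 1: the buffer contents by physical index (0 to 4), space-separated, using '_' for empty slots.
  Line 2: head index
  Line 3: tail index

write(74): buf=[74 _ _ _ _], head=0, tail=1, size=1
write(50): buf=[74 50 _ _ _], head=0, tail=2, size=2
read(): buf=[_ 50 _ _ _], head=1, tail=2, size=1
read(): buf=[_ _ _ _ _], head=2, tail=2, size=0
write(63): buf=[_ _ 63 _ _], head=2, tail=3, size=1
read(): buf=[_ _ _ _ _], head=3, tail=3, size=0
write(17): buf=[_ _ _ 17 _], head=3, tail=4, size=1
write(14): buf=[_ _ _ 17 14], head=3, tail=0, size=2

Answer: _ _ _ 17 14
3
0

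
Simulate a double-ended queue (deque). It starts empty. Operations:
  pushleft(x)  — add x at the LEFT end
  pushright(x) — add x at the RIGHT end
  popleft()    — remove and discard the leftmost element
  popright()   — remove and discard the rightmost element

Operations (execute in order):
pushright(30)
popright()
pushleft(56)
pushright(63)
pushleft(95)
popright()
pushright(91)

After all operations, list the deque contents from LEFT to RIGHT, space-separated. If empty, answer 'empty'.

pushright(30): [30]
popright(): []
pushleft(56): [56]
pushright(63): [56, 63]
pushleft(95): [95, 56, 63]
popright(): [95, 56]
pushright(91): [95, 56, 91]

Answer: 95 56 91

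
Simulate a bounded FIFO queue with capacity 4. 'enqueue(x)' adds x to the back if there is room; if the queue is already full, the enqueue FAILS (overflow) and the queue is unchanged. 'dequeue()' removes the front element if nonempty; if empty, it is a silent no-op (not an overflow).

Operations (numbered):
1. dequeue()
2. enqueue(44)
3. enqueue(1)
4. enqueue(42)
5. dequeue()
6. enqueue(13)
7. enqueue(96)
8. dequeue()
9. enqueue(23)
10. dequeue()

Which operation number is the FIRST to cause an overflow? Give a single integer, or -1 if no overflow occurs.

Answer: -1

Derivation:
1. dequeue(): empty, no-op, size=0
2. enqueue(44): size=1
3. enqueue(1): size=2
4. enqueue(42): size=3
5. dequeue(): size=2
6. enqueue(13): size=3
7. enqueue(96): size=4
8. dequeue(): size=3
9. enqueue(23): size=4
10. dequeue(): size=3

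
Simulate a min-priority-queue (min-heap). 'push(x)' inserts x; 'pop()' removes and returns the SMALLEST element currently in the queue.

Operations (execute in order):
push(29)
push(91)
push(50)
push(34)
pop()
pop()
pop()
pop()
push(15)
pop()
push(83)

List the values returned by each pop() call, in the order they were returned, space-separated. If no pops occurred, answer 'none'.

push(29): heap contents = [29]
push(91): heap contents = [29, 91]
push(50): heap contents = [29, 50, 91]
push(34): heap contents = [29, 34, 50, 91]
pop() → 29: heap contents = [34, 50, 91]
pop() → 34: heap contents = [50, 91]
pop() → 50: heap contents = [91]
pop() → 91: heap contents = []
push(15): heap contents = [15]
pop() → 15: heap contents = []
push(83): heap contents = [83]

Answer: 29 34 50 91 15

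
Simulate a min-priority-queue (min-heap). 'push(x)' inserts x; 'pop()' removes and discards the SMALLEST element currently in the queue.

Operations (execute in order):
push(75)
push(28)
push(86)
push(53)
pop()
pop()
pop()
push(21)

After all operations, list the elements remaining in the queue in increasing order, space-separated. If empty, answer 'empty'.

push(75): heap contents = [75]
push(28): heap contents = [28, 75]
push(86): heap contents = [28, 75, 86]
push(53): heap contents = [28, 53, 75, 86]
pop() → 28: heap contents = [53, 75, 86]
pop() → 53: heap contents = [75, 86]
pop() → 75: heap contents = [86]
push(21): heap contents = [21, 86]

Answer: 21 86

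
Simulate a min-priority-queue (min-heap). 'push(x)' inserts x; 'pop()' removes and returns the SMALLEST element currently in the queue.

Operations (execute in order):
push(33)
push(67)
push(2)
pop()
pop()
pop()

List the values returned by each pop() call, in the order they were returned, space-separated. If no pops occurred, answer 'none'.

Answer: 2 33 67

Derivation:
push(33): heap contents = [33]
push(67): heap contents = [33, 67]
push(2): heap contents = [2, 33, 67]
pop() → 2: heap contents = [33, 67]
pop() → 33: heap contents = [67]
pop() → 67: heap contents = []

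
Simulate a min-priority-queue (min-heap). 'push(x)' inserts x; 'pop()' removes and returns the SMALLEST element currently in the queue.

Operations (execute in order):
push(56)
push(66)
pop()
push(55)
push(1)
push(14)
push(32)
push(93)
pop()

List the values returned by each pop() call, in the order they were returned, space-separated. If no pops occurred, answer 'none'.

push(56): heap contents = [56]
push(66): heap contents = [56, 66]
pop() → 56: heap contents = [66]
push(55): heap contents = [55, 66]
push(1): heap contents = [1, 55, 66]
push(14): heap contents = [1, 14, 55, 66]
push(32): heap contents = [1, 14, 32, 55, 66]
push(93): heap contents = [1, 14, 32, 55, 66, 93]
pop() → 1: heap contents = [14, 32, 55, 66, 93]

Answer: 56 1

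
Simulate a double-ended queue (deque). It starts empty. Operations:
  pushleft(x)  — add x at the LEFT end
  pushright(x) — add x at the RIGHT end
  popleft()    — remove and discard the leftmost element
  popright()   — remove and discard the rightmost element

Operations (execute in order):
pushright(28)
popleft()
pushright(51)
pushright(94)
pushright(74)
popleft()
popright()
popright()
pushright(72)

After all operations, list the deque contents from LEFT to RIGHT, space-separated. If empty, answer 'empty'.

Answer: 72

Derivation:
pushright(28): [28]
popleft(): []
pushright(51): [51]
pushright(94): [51, 94]
pushright(74): [51, 94, 74]
popleft(): [94, 74]
popright(): [94]
popright(): []
pushright(72): [72]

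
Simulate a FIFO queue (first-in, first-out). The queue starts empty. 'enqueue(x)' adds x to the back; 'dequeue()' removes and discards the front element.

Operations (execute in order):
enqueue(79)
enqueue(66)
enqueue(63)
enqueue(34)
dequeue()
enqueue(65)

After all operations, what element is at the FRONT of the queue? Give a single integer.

Answer: 66

Derivation:
enqueue(79): queue = [79]
enqueue(66): queue = [79, 66]
enqueue(63): queue = [79, 66, 63]
enqueue(34): queue = [79, 66, 63, 34]
dequeue(): queue = [66, 63, 34]
enqueue(65): queue = [66, 63, 34, 65]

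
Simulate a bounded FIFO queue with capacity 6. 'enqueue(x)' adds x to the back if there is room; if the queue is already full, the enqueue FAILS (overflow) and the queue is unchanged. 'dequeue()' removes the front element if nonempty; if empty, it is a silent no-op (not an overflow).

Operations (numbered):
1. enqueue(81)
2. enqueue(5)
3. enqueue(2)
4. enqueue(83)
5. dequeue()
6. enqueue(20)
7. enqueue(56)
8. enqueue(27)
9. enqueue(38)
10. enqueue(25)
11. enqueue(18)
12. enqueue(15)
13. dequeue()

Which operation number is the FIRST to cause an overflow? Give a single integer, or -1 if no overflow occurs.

Answer: 9

Derivation:
1. enqueue(81): size=1
2. enqueue(5): size=2
3. enqueue(2): size=3
4. enqueue(83): size=4
5. dequeue(): size=3
6. enqueue(20): size=4
7. enqueue(56): size=5
8. enqueue(27): size=6
9. enqueue(38): size=6=cap → OVERFLOW (fail)
10. enqueue(25): size=6=cap → OVERFLOW (fail)
11. enqueue(18): size=6=cap → OVERFLOW (fail)
12. enqueue(15): size=6=cap → OVERFLOW (fail)
13. dequeue(): size=5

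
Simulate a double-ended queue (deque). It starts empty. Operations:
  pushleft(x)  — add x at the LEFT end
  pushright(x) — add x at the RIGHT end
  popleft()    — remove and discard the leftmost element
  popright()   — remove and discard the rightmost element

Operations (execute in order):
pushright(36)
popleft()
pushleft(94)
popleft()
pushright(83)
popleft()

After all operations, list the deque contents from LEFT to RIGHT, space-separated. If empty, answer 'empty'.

pushright(36): [36]
popleft(): []
pushleft(94): [94]
popleft(): []
pushright(83): [83]
popleft(): []

Answer: empty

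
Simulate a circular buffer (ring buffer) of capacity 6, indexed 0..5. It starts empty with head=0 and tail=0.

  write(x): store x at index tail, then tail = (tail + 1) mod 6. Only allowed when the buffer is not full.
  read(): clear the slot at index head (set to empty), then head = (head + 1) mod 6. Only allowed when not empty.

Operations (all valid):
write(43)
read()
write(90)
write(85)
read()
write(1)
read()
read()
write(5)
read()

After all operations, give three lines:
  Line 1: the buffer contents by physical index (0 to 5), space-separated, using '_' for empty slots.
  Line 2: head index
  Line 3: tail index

Answer: _ _ _ _ _ _
5
5

Derivation:
write(43): buf=[43 _ _ _ _ _], head=0, tail=1, size=1
read(): buf=[_ _ _ _ _ _], head=1, tail=1, size=0
write(90): buf=[_ 90 _ _ _ _], head=1, tail=2, size=1
write(85): buf=[_ 90 85 _ _ _], head=1, tail=3, size=2
read(): buf=[_ _ 85 _ _ _], head=2, tail=3, size=1
write(1): buf=[_ _ 85 1 _ _], head=2, tail=4, size=2
read(): buf=[_ _ _ 1 _ _], head=3, tail=4, size=1
read(): buf=[_ _ _ _ _ _], head=4, tail=4, size=0
write(5): buf=[_ _ _ _ 5 _], head=4, tail=5, size=1
read(): buf=[_ _ _ _ _ _], head=5, tail=5, size=0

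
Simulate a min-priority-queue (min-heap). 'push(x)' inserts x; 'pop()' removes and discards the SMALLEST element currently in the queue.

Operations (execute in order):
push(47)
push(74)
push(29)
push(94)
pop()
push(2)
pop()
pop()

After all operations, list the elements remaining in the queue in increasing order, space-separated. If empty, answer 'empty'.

push(47): heap contents = [47]
push(74): heap contents = [47, 74]
push(29): heap contents = [29, 47, 74]
push(94): heap contents = [29, 47, 74, 94]
pop() → 29: heap contents = [47, 74, 94]
push(2): heap contents = [2, 47, 74, 94]
pop() → 2: heap contents = [47, 74, 94]
pop() → 47: heap contents = [74, 94]

Answer: 74 94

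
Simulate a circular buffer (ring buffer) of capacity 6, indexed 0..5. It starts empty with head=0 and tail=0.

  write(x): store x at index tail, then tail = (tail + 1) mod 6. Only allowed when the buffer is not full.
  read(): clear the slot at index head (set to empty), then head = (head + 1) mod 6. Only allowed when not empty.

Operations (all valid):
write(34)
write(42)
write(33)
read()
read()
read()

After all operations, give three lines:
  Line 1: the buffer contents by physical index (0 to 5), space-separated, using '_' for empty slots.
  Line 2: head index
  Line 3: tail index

Answer: _ _ _ _ _ _
3
3

Derivation:
write(34): buf=[34 _ _ _ _ _], head=0, tail=1, size=1
write(42): buf=[34 42 _ _ _ _], head=0, tail=2, size=2
write(33): buf=[34 42 33 _ _ _], head=0, tail=3, size=3
read(): buf=[_ 42 33 _ _ _], head=1, tail=3, size=2
read(): buf=[_ _ 33 _ _ _], head=2, tail=3, size=1
read(): buf=[_ _ _ _ _ _], head=3, tail=3, size=0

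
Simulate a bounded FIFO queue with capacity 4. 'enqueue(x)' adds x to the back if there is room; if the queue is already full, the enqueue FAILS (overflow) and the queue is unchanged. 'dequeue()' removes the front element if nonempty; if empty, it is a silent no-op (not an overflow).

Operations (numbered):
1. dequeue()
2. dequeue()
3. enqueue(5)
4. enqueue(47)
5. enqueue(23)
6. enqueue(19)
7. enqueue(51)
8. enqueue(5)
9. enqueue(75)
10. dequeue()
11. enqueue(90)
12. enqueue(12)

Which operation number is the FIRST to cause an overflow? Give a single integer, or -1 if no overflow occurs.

Answer: 7

Derivation:
1. dequeue(): empty, no-op, size=0
2. dequeue(): empty, no-op, size=0
3. enqueue(5): size=1
4. enqueue(47): size=2
5. enqueue(23): size=3
6. enqueue(19): size=4
7. enqueue(51): size=4=cap → OVERFLOW (fail)
8. enqueue(5): size=4=cap → OVERFLOW (fail)
9. enqueue(75): size=4=cap → OVERFLOW (fail)
10. dequeue(): size=3
11. enqueue(90): size=4
12. enqueue(12): size=4=cap → OVERFLOW (fail)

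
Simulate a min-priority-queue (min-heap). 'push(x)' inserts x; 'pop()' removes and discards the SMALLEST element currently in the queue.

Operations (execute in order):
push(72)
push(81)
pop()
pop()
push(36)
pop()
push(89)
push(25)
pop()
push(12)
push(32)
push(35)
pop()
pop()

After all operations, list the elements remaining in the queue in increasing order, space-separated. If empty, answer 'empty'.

push(72): heap contents = [72]
push(81): heap contents = [72, 81]
pop() → 72: heap contents = [81]
pop() → 81: heap contents = []
push(36): heap contents = [36]
pop() → 36: heap contents = []
push(89): heap contents = [89]
push(25): heap contents = [25, 89]
pop() → 25: heap contents = [89]
push(12): heap contents = [12, 89]
push(32): heap contents = [12, 32, 89]
push(35): heap contents = [12, 32, 35, 89]
pop() → 12: heap contents = [32, 35, 89]
pop() → 32: heap contents = [35, 89]

Answer: 35 89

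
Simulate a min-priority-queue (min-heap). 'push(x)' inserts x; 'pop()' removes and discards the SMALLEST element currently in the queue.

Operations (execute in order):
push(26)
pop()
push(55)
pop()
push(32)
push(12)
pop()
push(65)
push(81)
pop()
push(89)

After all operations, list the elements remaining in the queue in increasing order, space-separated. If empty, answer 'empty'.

push(26): heap contents = [26]
pop() → 26: heap contents = []
push(55): heap contents = [55]
pop() → 55: heap contents = []
push(32): heap contents = [32]
push(12): heap contents = [12, 32]
pop() → 12: heap contents = [32]
push(65): heap contents = [32, 65]
push(81): heap contents = [32, 65, 81]
pop() → 32: heap contents = [65, 81]
push(89): heap contents = [65, 81, 89]

Answer: 65 81 89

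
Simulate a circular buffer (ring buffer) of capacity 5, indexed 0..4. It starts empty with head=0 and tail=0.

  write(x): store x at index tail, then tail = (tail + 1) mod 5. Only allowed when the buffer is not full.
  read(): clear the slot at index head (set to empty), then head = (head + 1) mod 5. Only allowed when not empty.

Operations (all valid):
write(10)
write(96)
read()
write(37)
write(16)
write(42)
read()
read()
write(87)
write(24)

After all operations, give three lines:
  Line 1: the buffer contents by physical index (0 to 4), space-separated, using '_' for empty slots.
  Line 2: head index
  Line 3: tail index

Answer: 87 24 _ 16 42
3
2

Derivation:
write(10): buf=[10 _ _ _ _], head=0, tail=1, size=1
write(96): buf=[10 96 _ _ _], head=0, tail=2, size=2
read(): buf=[_ 96 _ _ _], head=1, tail=2, size=1
write(37): buf=[_ 96 37 _ _], head=1, tail=3, size=2
write(16): buf=[_ 96 37 16 _], head=1, tail=4, size=3
write(42): buf=[_ 96 37 16 42], head=1, tail=0, size=4
read(): buf=[_ _ 37 16 42], head=2, tail=0, size=3
read(): buf=[_ _ _ 16 42], head=3, tail=0, size=2
write(87): buf=[87 _ _ 16 42], head=3, tail=1, size=3
write(24): buf=[87 24 _ 16 42], head=3, tail=2, size=4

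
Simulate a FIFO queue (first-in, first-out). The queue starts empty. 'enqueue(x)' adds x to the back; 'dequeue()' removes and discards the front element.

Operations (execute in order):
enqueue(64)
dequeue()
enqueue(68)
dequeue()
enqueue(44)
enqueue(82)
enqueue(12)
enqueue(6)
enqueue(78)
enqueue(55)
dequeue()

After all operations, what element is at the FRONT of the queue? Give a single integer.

enqueue(64): queue = [64]
dequeue(): queue = []
enqueue(68): queue = [68]
dequeue(): queue = []
enqueue(44): queue = [44]
enqueue(82): queue = [44, 82]
enqueue(12): queue = [44, 82, 12]
enqueue(6): queue = [44, 82, 12, 6]
enqueue(78): queue = [44, 82, 12, 6, 78]
enqueue(55): queue = [44, 82, 12, 6, 78, 55]
dequeue(): queue = [82, 12, 6, 78, 55]

Answer: 82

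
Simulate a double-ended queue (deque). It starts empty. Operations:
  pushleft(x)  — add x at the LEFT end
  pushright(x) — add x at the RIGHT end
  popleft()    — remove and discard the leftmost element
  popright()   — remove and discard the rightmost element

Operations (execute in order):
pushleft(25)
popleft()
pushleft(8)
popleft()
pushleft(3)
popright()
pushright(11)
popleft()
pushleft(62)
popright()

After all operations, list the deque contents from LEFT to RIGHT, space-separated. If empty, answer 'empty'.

Answer: empty

Derivation:
pushleft(25): [25]
popleft(): []
pushleft(8): [8]
popleft(): []
pushleft(3): [3]
popright(): []
pushright(11): [11]
popleft(): []
pushleft(62): [62]
popright(): []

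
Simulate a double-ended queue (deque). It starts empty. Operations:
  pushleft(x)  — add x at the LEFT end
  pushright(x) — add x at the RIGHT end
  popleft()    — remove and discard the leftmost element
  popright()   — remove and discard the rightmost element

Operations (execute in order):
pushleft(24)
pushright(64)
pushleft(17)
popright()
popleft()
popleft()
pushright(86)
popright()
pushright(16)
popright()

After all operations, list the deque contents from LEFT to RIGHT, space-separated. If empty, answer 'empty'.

Answer: empty

Derivation:
pushleft(24): [24]
pushright(64): [24, 64]
pushleft(17): [17, 24, 64]
popright(): [17, 24]
popleft(): [24]
popleft(): []
pushright(86): [86]
popright(): []
pushright(16): [16]
popright(): []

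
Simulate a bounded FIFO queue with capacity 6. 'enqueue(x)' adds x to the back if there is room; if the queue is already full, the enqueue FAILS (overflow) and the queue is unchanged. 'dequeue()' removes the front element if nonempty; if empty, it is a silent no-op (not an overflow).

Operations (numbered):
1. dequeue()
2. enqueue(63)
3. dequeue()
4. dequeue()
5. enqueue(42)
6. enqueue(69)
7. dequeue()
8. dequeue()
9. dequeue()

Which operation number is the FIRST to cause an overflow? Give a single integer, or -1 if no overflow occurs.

1. dequeue(): empty, no-op, size=0
2. enqueue(63): size=1
3. dequeue(): size=0
4. dequeue(): empty, no-op, size=0
5. enqueue(42): size=1
6. enqueue(69): size=2
7. dequeue(): size=1
8. dequeue(): size=0
9. dequeue(): empty, no-op, size=0

Answer: -1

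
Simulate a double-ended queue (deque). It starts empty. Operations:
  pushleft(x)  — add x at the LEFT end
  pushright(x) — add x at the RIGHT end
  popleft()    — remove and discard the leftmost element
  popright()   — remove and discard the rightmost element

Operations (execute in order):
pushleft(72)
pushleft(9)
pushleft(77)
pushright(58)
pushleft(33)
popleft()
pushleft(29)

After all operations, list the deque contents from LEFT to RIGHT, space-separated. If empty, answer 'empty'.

Answer: 29 77 9 72 58

Derivation:
pushleft(72): [72]
pushleft(9): [9, 72]
pushleft(77): [77, 9, 72]
pushright(58): [77, 9, 72, 58]
pushleft(33): [33, 77, 9, 72, 58]
popleft(): [77, 9, 72, 58]
pushleft(29): [29, 77, 9, 72, 58]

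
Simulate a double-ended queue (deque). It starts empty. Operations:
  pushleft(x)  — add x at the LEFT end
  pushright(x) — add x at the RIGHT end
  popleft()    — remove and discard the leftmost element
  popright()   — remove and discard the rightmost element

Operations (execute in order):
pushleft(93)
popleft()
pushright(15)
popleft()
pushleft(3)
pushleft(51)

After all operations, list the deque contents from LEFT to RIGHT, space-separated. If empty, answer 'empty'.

Answer: 51 3

Derivation:
pushleft(93): [93]
popleft(): []
pushright(15): [15]
popleft(): []
pushleft(3): [3]
pushleft(51): [51, 3]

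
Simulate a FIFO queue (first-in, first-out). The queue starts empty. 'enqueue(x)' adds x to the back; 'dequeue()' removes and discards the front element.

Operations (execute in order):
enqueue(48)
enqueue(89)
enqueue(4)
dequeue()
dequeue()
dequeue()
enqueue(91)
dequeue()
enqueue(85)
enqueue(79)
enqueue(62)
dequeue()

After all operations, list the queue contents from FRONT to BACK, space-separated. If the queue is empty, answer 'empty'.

Answer: 79 62

Derivation:
enqueue(48): [48]
enqueue(89): [48, 89]
enqueue(4): [48, 89, 4]
dequeue(): [89, 4]
dequeue(): [4]
dequeue(): []
enqueue(91): [91]
dequeue(): []
enqueue(85): [85]
enqueue(79): [85, 79]
enqueue(62): [85, 79, 62]
dequeue(): [79, 62]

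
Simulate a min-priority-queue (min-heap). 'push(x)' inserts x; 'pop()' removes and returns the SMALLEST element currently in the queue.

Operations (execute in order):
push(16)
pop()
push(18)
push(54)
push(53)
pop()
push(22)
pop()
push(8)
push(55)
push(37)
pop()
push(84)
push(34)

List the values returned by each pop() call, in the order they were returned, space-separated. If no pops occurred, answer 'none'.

push(16): heap contents = [16]
pop() → 16: heap contents = []
push(18): heap contents = [18]
push(54): heap contents = [18, 54]
push(53): heap contents = [18, 53, 54]
pop() → 18: heap contents = [53, 54]
push(22): heap contents = [22, 53, 54]
pop() → 22: heap contents = [53, 54]
push(8): heap contents = [8, 53, 54]
push(55): heap contents = [8, 53, 54, 55]
push(37): heap contents = [8, 37, 53, 54, 55]
pop() → 8: heap contents = [37, 53, 54, 55]
push(84): heap contents = [37, 53, 54, 55, 84]
push(34): heap contents = [34, 37, 53, 54, 55, 84]

Answer: 16 18 22 8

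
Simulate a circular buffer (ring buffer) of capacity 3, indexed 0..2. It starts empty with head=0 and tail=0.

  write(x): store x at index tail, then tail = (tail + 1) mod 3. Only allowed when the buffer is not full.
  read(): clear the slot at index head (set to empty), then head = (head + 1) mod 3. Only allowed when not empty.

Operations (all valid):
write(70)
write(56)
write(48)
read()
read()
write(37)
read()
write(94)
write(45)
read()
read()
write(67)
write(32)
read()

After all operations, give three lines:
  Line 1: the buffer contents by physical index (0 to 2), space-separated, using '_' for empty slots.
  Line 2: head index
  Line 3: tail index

write(70): buf=[70 _ _], head=0, tail=1, size=1
write(56): buf=[70 56 _], head=0, tail=2, size=2
write(48): buf=[70 56 48], head=0, tail=0, size=3
read(): buf=[_ 56 48], head=1, tail=0, size=2
read(): buf=[_ _ 48], head=2, tail=0, size=1
write(37): buf=[37 _ 48], head=2, tail=1, size=2
read(): buf=[37 _ _], head=0, tail=1, size=1
write(94): buf=[37 94 _], head=0, tail=2, size=2
write(45): buf=[37 94 45], head=0, tail=0, size=3
read(): buf=[_ 94 45], head=1, tail=0, size=2
read(): buf=[_ _ 45], head=2, tail=0, size=1
write(67): buf=[67 _ 45], head=2, tail=1, size=2
write(32): buf=[67 32 45], head=2, tail=2, size=3
read(): buf=[67 32 _], head=0, tail=2, size=2

Answer: 67 32 _
0
2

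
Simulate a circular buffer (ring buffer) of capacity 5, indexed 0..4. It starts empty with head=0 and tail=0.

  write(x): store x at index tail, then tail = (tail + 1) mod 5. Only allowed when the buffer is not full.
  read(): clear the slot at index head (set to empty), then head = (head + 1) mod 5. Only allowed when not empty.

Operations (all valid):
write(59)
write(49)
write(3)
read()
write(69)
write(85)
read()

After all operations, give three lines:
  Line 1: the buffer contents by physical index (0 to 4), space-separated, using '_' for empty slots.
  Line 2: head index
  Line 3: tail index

write(59): buf=[59 _ _ _ _], head=0, tail=1, size=1
write(49): buf=[59 49 _ _ _], head=0, tail=2, size=2
write(3): buf=[59 49 3 _ _], head=0, tail=3, size=3
read(): buf=[_ 49 3 _ _], head=1, tail=3, size=2
write(69): buf=[_ 49 3 69 _], head=1, tail=4, size=3
write(85): buf=[_ 49 3 69 85], head=1, tail=0, size=4
read(): buf=[_ _ 3 69 85], head=2, tail=0, size=3

Answer: _ _ 3 69 85
2
0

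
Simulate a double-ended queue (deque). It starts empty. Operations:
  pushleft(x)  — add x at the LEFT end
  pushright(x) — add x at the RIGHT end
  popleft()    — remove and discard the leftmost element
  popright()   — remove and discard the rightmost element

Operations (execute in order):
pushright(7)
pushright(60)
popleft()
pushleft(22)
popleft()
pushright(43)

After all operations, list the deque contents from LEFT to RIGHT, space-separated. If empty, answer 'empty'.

Answer: 60 43

Derivation:
pushright(7): [7]
pushright(60): [7, 60]
popleft(): [60]
pushleft(22): [22, 60]
popleft(): [60]
pushright(43): [60, 43]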